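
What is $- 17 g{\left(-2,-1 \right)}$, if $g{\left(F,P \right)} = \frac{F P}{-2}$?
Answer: $17$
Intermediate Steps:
$g{\left(F,P \right)} = - \frac{F P}{2}$ ($g{\left(F,P \right)} = F P \left(- \frac{1}{2}\right) = - \frac{F P}{2}$)
$- 17 g{\left(-2,-1 \right)} = - 17 \left(\left(- \frac{1}{2}\right) \left(-2\right) \left(-1\right)\right) = \left(-17\right) \left(-1\right) = 17$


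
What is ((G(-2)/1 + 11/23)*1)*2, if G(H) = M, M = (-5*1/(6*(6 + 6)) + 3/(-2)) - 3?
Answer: -6775/828 ≈ -8.1824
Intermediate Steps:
M = -329/72 (M = (-5/(6*12) + 3*(-½)) - 3 = (-5/72 - 3/2) - 3 = -113/72 - 3 = -329/72 ≈ -4.5694)
G(H) = -329/72
((G(-2)/1 + 11/23)*1)*2 = ((-329/72/1 + 11/23)*1)*2 = ((-329/72*1 + 11*(1/23))*1)*2 = ((-329/72 + 11/23)*1)*2 = -6775/1656*1*2 = -6775/1656*2 = -6775/828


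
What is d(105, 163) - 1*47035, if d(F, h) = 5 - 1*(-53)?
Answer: -46977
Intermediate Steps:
d(F, h) = 58 (d(F, h) = 5 + 53 = 58)
d(105, 163) - 1*47035 = 58 - 1*47035 = 58 - 47035 = -46977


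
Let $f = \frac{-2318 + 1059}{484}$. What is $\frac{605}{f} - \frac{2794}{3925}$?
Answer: $- \frac{1152836146}{4941575} \approx -233.29$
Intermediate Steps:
$f = - \frac{1259}{484}$ ($f = \left(-1259\right) \frac{1}{484} = - \frac{1259}{484} \approx -2.6012$)
$\frac{605}{f} - \frac{2794}{3925} = \frac{605}{- \frac{1259}{484}} - \frac{2794}{3925} = 605 \left(- \frac{484}{1259}\right) - \frac{2794}{3925} = - \frac{292820}{1259} - \frac{2794}{3925} = - \frac{1152836146}{4941575}$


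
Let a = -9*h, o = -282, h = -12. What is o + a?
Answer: -174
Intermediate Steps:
a = 108 (a = -9*(-12) = 108)
o + a = -282 + 108 = -174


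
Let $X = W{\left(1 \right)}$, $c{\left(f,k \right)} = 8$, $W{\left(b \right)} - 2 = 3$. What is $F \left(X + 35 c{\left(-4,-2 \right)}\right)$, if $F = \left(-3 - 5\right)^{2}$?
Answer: $18240$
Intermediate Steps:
$W{\left(b \right)} = 5$ ($W{\left(b \right)} = 2 + 3 = 5$)
$X = 5$
$F = 64$ ($F = \left(-8\right)^{2} = 64$)
$F \left(X + 35 c{\left(-4,-2 \right)}\right) = 64 \left(5 + 35 \cdot 8\right) = 64 \left(5 + 280\right) = 64 \cdot 285 = 18240$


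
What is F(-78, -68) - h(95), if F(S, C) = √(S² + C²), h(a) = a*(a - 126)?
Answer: 2945 + 2*√2677 ≈ 3048.5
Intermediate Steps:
h(a) = a*(-126 + a)
F(S, C) = √(C² + S²)
F(-78, -68) - h(95) = √((-68)² + (-78)²) - 95*(-126 + 95) = √(4624 + 6084) - 95*(-31) = √10708 - 1*(-2945) = 2*√2677 + 2945 = 2945 + 2*√2677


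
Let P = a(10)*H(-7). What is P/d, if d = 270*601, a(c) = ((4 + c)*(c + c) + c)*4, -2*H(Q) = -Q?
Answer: -406/16227 ≈ -0.025020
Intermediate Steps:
H(Q) = Q/2 (H(Q) = -(-1)*Q/2 = Q/2)
a(c) = 4*c + 8*c*(4 + c) (a(c) = ((4 + c)*(2*c) + c)*4 = (2*c*(4 + c) + c)*4 = (c + 2*c*(4 + c))*4 = 4*c + 8*c*(4 + c))
d = 162270
P = -4060 (P = (4*10*(9 + 2*10))*((½)*(-7)) = (4*10*(9 + 20))*(-7/2) = (4*10*29)*(-7/2) = 1160*(-7/2) = -4060)
P/d = -4060/162270 = -4060*1/162270 = -406/16227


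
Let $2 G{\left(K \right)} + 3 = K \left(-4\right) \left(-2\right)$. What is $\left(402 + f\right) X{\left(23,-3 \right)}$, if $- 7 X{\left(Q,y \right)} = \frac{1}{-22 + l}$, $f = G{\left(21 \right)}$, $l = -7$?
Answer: $\frac{969}{406} \approx 2.3867$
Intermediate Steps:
$G{\left(K \right)} = - \frac{3}{2} + 4 K$ ($G{\left(K \right)} = - \frac{3}{2} + \frac{K \left(-4\right) \left(-2\right)}{2} = - \frac{3}{2} + \frac{- 4 K \left(-2\right)}{2} = - \frac{3}{2} + \frac{8 K}{2} = - \frac{3}{2} + 4 K$)
$f = \frac{165}{2}$ ($f = - \frac{3}{2} + 4 \cdot 21 = - \frac{3}{2} + 84 = \frac{165}{2} \approx 82.5$)
$X{\left(Q,y \right)} = \frac{1}{203}$ ($X{\left(Q,y \right)} = - \frac{1}{7 \left(-22 - 7\right)} = - \frac{1}{7 \left(-29\right)} = \left(- \frac{1}{7}\right) \left(- \frac{1}{29}\right) = \frac{1}{203}$)
$\left(402 + f\right) X{\left(23,-3 \right)} = \left(402 + \frac{165}{2}\right) \frac{1}{203} = \frac{969}{2} \cdot \frac{1}{203} = \frac{969}{406}$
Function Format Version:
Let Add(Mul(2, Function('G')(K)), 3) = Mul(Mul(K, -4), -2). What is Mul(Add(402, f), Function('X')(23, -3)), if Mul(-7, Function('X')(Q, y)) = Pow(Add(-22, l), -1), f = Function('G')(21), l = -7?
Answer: Rational(969, 406) ≈ 2.3867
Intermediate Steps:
Function('G')(K) = Add(Rational(-3, 2), Mul(4, K)) (Function('G')(K) = Add(Rational(-3, 2), Mul(Rational(1, 2), Mul(Mul(K, -4), -2))) = Add(Rational(-3, 2), Mul(Rational(1, 2), Mul(Mul(-4, K), -2))) = Add(Rational(-3, 2), Mul(Rational(1, 2), Mul(8, K))) = Add(Rational(-3, 2), Mul(4, K)))
f = Rational(165, 2) (f = Add(Rational(-3, 2), Mul(4, 21)) = Add(Rational(-3, 2), 84) = Rational(165, 2) ≈ 82.500)
Function('X')(Q, y) = Rational(1, 203) (Function('X')(Q, y) = Mul(Rational(-1, 7), Pow(Add(-22, -7), -1)) = Mul(Rational(-1, 7), Pow(-29, -1)) = Mul(Rational(-1, 7), Rational(-1, 29)) = Rational(1, 203))
Mul(Add(402, f), Function('X')(23, -3)) = Mul(Add(402, Rational(165, 2)), Rational(1, 203)) = Mul(Rational(969, 2), Rational(1, 203)) = Rational(969, 406)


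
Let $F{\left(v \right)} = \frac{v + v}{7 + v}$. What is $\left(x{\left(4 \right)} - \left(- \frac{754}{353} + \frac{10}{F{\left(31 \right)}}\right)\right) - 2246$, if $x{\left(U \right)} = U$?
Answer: $- \frac{24577902}{10943} \approx -2246.0$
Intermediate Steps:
$F{\left(v \right)} = \frac{2 v}{7 + v}$
$\left(x{\left(4 \right)} - \left(- \frac{754}{353} + \frac{10}{F{\left(31 \right)}}\right)\right) - 2246 = \left(4 - \left(- \frac{754}{353} + \frac{10}{2 \cdot 31 \frac{1}{7 + 31}}\right)\right) - 2246 = \left(4 - \left(\left(-754\right) \frac{1}{353} + \frac{10}{2 \cdot 31 \cdot \frac{1}{38}}\right)\right) - 2246 = \left(4 - \left(- \frac{754}{353} + \frac{10}{2 \cdot 31 \cdot \frac{1}{38}}\right)\right) - 2246 = \left(4 - \left(- \frac{754}{353} + \frac{10}{\frac{31}{19}}\right)\right) - 2246 = \left(4 - \left(- \frac{754}{353} + 10 \cdot \frac{19}{31}\right)\right) - 2246 = \left(4 - \left(- \frac{754}{353} + \frac{190}{31}\right)\right) - 2246 = \left(4 - \frac{43696}{10943}\right) - 2246 = \frac{76}{10943} - 2246 = - \frac{24577902}{10943}$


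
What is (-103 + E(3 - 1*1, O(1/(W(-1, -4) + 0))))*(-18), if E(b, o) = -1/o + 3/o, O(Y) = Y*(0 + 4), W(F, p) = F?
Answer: 1863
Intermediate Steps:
O(Y) = 4*Y (O(Y) = Y*4 = 4*Y)
E(b, o) = 2/o
(-103 + E(3 - 1*1, O(1/(W(-1, -4) + 0))))*(-18) = (-103 + 2/((4/(-1 + 0))))*(-18) = (-103 + 2/((4/(-1))))*(-18) = (-103 + 2/((4*(-1))))*(-18) = (-103 + 2/(-4))*(-18) = (-103 + 2*(-¼))*(-18) = (-103 - ½)*(-18) = -207/2*(-18) = 1863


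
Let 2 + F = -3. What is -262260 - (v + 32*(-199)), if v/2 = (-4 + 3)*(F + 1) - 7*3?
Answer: -255858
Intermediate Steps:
F = -5 (F = -2 - 3 = -5)
v = -34 (v = 2*((-4 + 3)*(-5 + 1) - 7*3) = 2*(-1*(-4) - 21) = 2*(4 - 21) = 2*(-17) = -34)
-262260 - (v + 32*(-199)) = -262260 - (-34 + 32*(-199)) = -262260 - (-34 - 6368) = -262260 - 1*(-6402) = -262260 + 6402 = -255858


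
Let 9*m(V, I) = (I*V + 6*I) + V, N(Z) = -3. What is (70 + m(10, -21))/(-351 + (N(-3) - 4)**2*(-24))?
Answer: -304/13743 ≈ -0.022120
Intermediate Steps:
m(V, I) = V/9 + 2*I/3 + I*V/9 (m(V, I) = ((I*V + 6*I) + V)/9 = ((6*I + I*V) + V)/9 = (V + 6*I + I*V)/9 = V/9 + 2*I/3 + I*V/9)
(70 + m(10, -21))/(-351 + (N(-3) - 4)**2*(-24)) = (70 + ((1/9)*10 + (2/3)*(-21) + (1/9)*(-21)*10))/(-351 + (-3 - 4)**2*(-24)) = (70 + (10/9 - 14 - 70/3))/(-351 + (-7)**2*(-24)) = (70 - 326/9)/(-351 + 49*(-24)) = 304/(9*(-351 - 1176)) = (304/9)/(-1527) = (304/9)*(-1/1527) = -304/13743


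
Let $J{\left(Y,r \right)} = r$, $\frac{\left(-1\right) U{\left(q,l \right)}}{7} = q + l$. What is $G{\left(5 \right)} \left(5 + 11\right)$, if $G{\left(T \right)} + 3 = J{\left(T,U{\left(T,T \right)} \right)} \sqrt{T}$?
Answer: $-48 - 1120 \sqrt{5} \approx -2552.4$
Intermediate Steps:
$U{\left(q,l \right)} = - 7 l - 7 q$ ($U{\left(q,l \right)} = - 7 \left(q + l\right) = - 7 \left(l + q\right) = - 7 l - 7 q$)
$G{\left(T \right)} = -3 - 14 T^{\frac{3}{2}}$ ($G{\left(T \right)} = -3 + \left(- 7 T - 7 T\right) \sqrt{T} = -3 + - 14 T \sqrt{T} = -3 - 14 T^{\frac{3}{2}}$)
$G{\left(5 \right)} \left(5 + 11\right) = \left(-3 - 14 \cdot 5^{\frac{3}{2}}\right) \left(5 + 11\right) = \left(-3 - 14 \cdot 5 \sqrt{5}\right) 16 = \left(-3 - 70 \sqrt{5}\right) 16 = -48 - 1120 \sqrt{5}$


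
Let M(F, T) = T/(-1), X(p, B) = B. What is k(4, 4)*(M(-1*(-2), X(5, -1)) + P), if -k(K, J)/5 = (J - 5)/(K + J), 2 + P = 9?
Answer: 5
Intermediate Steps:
P = 7 (P = -2 + 9 = 7)
k(K, J) = -5*(-5 + J)/(J + K) (k(K, J) = -5*(J - 5)/(K + J) = -5*(-5 + J)/(J + K))
M(F, T) = -T (M(F, T) = T*(-1) = -T)
k(4, 4)*(M(-1*(-2), X(5, -1)) + P) = (5*(5 - 1*4)/(4 + 4))*(-1*(-1) + 7) = (5*(5 - 4)/8)*(1 + 7) = (5*(⅛)*1)*8 = (5/8)*8 = 5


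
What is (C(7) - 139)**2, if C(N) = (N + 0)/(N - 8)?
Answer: 21316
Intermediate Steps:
C(N) = N/(-8 + N)
(C(7) - 139)**2 = (7/(-8 + 7) - 139)**2 = (7/(-1) - 139)**2 = (7*(-1) - 139)**2 = (-7 - 139)**2 = (-146)**2 = 21316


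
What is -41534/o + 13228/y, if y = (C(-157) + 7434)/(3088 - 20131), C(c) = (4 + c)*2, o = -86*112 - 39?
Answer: -9561318619/302346 ≈ -31624.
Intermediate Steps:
o = -9671 (o = -9632 - 39 = -9671)
C(c) = 8 + 2*c
y = -2376/5681 (y = ((8 + 2*(-157)) + 7434)/(3088 - 20131) = ((8 - 314) + 7434)/(-17043) = (-306 + 7434)*(-1/17043) = 7128*(-1/17043) = -2376/5681 ≈ -0.41824)
-41534/o + 13228/y = -41534/(-9671) + 13228/(-2376/5681) = -41534*(-1/9671) + 13228*(-5681/2376) = 2186/509 - 18787067/594 = -9561318619/302346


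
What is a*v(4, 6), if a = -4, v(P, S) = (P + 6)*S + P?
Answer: -256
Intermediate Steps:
v(P, S) = P + S*(6 + P) (v(P, S) = (6 + P)*S + P = S*(6 + P) + P = P + S*(6 + P))
a*v(4, 6) = -4*(4 + 6*6 + 4*6) = -4*(4 + 36 + 24) = -4*64 = -256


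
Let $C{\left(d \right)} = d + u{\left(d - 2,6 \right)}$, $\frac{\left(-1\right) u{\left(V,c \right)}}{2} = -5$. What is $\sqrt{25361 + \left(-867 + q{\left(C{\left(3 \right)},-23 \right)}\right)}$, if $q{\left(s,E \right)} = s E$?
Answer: $\sqrt{24195} \approx 155.55$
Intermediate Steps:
$u{\left(V,c \right)} = 10$ ($u{\left(V,c \right)} = \left(-2\right) \left(-5\right) = 10$)
$C{\left(d \right)} = 10 + d$ ($C{\left(d \right)} = d + 10 = 10 + d$)
$q{\left(s,E \right)} = E s$
$\sqrt{25361 + \left(-867 + q{\left(C{\left(3 \right)},-23 \right)}\right)} = \sqrt{25361 - \left(867 + 23 \left(10 + 3\right)\right)} = \sqrt{25361 - 1166} = \sqrt{24195}$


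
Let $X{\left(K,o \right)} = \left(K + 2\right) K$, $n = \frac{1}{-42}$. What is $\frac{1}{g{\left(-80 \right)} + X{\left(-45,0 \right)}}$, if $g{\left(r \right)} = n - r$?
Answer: $\frac{42}{84629} \approx 0.00049628$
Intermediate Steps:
$n = - \frac{1}{42} \approx -0.02381$
$g{\left(r \right)} = - \frac{1}{42} - r$
$X{\left(K,o \right)} = K \left(2 + K\right)$ ($X{\left(K,o \right)} = \left(2 + K\right) K = K \left(2 + K\right)$)
$\frac{1}{g{\left(-80 \right)} + X{\left(-45,0 \right)}} = \frac{1}{\left(- \frac{1}{42} - -80\right) - 45 \left(2 - 45\right)} = \frac{1}{\left(- \frac{1}{42} + 80\right) - -1935} = \frac{1}{\frac{3359}{42} + 1935} = \frac{1}{\frac{84629}{42}} = \frac{42}{84629}$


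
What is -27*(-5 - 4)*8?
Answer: 1944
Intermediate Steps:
-27*(-5 - 4)*8 = -(-243)*8 = -27*(-72) = 1944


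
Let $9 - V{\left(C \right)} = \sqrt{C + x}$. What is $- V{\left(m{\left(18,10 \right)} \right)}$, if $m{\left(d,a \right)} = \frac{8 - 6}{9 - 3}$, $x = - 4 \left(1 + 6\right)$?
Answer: $-9 + \frac{i \sqrt{249}}{3} \approx -9.0 + 5.2599 i$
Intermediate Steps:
$x = -28$ ($x = \left(-4\right) 7 = -28$)
$m{\left(d,a \right)} = \frac{1}{3}$ ($m{\left(d,a \right)} = \frac{2}{6} = 2 \cdot \frac{1}{6} = \frac{1}{3}$)
$V{\left(C \right)} = 9 - \sqrt{-28 + C}$ ($V{\left(C \right)} = 9 - \sqrt{C - 28} = 9 - \sqrt{-28 + C}$)
$- V{\left(m{\left(18,10 \right)} \right)} = - (9 - \sqrt{-28 + \frac{1}{3}}) = - (9 - \sqrt{- \frac{83}{3}}) = - (9 - \frac{i \sqrt{249}}{3}) = -9 + \frac{i \sqrt{249}}{3}$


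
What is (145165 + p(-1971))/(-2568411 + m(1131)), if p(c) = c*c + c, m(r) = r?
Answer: -805607/513456 ≈ -1.5690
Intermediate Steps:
p(c) = c + c² (p(c) = c² + c = c + c²)
(145165 + p(-1971))/(-2568411 + m(1131)) = (145165 - 1971*(1 - 1971))/(-2568411 + 1131) = (145165 - 1971*(-1970))/(-2567280) = (145165 + 3882870)*(-1/2567280) = 4028035*(-1/2567280) = -805607/513456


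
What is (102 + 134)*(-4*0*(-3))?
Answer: 0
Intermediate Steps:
(102 + 134)*(-4*0*(-3)) = 236*(0*(-3)) = 236*0 = 0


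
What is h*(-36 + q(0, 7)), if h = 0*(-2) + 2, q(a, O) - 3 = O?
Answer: -52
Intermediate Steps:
q(a, O) = 3 + O
h = 2 (h = 0 + 2 = 2)
h*(-36 + q(0, 7)) = 2*(-36 + (3 + 7)) = 2*(-36 + 10) = 2*(-26) = -52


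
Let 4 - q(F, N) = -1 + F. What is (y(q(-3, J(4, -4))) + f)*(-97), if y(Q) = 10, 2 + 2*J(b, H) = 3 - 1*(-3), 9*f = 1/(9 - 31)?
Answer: -191963/198 ≈ -969.51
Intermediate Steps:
f = -1/198 (f = 1/(9*(9 - 31)) = (⅑)/(-22) = (⅑)*(-1/22) = -1/198 ≈ -0.0050505)
J(b, H) = 2 (J(b, H) = -1 + (3 - 1*(-3))/2 = -1 + (3 + 3)/2 = -1 + (½)*6 = -1 + 3 = 2)
q(F, N) = 5 - F (q(F, N) = 4 - (-1 + F) = 4 + (1 - F) = 5 - F)
(y(q(-3, J(4, -4))) + f)*(-97) = (10 - 1/198)*(-97) = (1979/198)*(-97) = -191963/198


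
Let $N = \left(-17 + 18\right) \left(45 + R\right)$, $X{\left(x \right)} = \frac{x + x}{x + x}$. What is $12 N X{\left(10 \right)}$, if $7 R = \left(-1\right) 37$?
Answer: $\frac{3336}{7} \approx 476.57$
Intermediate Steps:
$X{\left(x \right)} = 1$ ($X{\left(x \right)} = \frac{2 x}{2 x} = 2 x \frac{1}{2 x} = 1$)
$R = - \frac{37}{7}$ ($R = \frac{\left(-1\right) 37}{7} = \frac{1}{7} \left(-37\right) = - \frac{37}{7} \approx -5.2857$)
$N = \frac{278}{7}$ ($N = \left(-17 + 18\right) \left(45 - \frac{37}{7}\right) = 1 \cdot \frac{278}{7} = \frac{278}{7} \approx 39.714$)
$12 N X{\left(10 \right)} = 12 \cdot \frac{278}{7} \cdot 1 = \frac{3336}{7} \cdot 1 = \frac{3336}{7}$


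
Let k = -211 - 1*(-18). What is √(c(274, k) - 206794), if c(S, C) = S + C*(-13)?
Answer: I*√204011 ≈ 451.68*I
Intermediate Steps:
k = -193 (k = -211 + 18 = -193)
c(S, C) = S - 13*C
√(c(274, k) - 206794) = √((274 - 13*(-193)) - 206794) = √((274 + 2509) - 206794) = √(2783 - 206794) = √(-204011) = I*√204011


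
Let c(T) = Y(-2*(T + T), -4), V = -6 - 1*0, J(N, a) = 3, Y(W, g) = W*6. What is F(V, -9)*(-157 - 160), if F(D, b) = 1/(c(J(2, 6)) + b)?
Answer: 317/81 ≈ 3.9136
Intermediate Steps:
Y(W, g) = 6*W
V = -6 (V = -6 + 0 = -6)
c(T) = -24*T (c(T) = 6*(-2*(T + T)) = 6*(-4*T) = -24*T)
F(D, b) = 1/(-72 + b) (F(D, b) = 1/(-24*3 + b) = 1/(-72 + b))
F(V, -9)*(-157 - 160) = (-157 - 160)/(-72 - 9) = -317/(-81) = -1/81*(-317) = 317/81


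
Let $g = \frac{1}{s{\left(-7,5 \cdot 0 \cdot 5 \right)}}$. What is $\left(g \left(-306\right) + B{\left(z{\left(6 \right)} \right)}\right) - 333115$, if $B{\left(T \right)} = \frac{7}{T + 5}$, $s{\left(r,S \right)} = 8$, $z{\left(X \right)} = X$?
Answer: $- \frac{14658715}{44} \approx -3.3315 \cdot 10^{5}$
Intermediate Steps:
$g = \frac{1}{8} \approx 0.125$
$B{\left(T \right)} = \frac{7}{5 + T}$
$\left(g \left(-306\right) + B{\left(z{\left(6 \right)} \right)}\right) - 333115 = \left(\frac{1}{8} \left(-306\right) + \frac{7}{5 + 6}\right) - 333115 = \left(- \frac{153}{4} + \frac{7}{11}\right) - 333115 = - \frac{1655}{44} - 333115 = - \frac{14658715}{44}$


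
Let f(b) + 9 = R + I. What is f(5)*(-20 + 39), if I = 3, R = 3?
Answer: -57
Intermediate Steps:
f(b) = -3 (f(b) = -9 + (3 + 3) = -9 + 6 = -3)
f(5)*(-20 + 39) = -3*(-20 + 39) = -3*19 = -57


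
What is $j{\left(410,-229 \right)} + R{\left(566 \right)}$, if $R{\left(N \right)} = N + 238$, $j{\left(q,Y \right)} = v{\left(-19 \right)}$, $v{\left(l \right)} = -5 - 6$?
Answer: $793$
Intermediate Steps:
$v{\left(l \right)} = -11$
$j{\left(q,Y \right)} = -11$
$R{\left(N \right)} = 238 + N$
$j{\left(410,-229 \right)} + R{\left(566 \right)} = -11 + \left(238 + 566\right) = -11 + 804 = 793$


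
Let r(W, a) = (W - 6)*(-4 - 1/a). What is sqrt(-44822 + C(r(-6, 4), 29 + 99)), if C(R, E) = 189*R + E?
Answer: 3*I*sqrt(3895) ≈ 187.23*I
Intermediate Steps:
r(W, a) = (-6 + W)*(-4 - 1/a)
C(R, E) = E + 189*R
sqrt(-44822 + C(r(-6, 4), 29 + 99)) = sqrt(-44822 + ((29 + 99) + 189*((6 - 1*(-6) - 4*4*(-6 - 6))/4))) = sqrt(-44822 + (128 + 189*((6 + 6 - 4*4*(-12))/4))) = sqrt(-44822 + (128 + 189*((6 + 6 + 192)/4))) = sqrt(-44822 + (128 + 189*((1/4)*204))) = sqrt(-44822 + (128 + 189*51)) = sqrt(-44822 + (128 + 9639)) = sqrt(-44822 + 9767) = sqrt(-35055) = 3*I*sqrt(3895)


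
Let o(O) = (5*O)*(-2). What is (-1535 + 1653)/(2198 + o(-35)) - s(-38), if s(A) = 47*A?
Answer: 2275423/1274 ≈ 1786.0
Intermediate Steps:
o(O) = -10*O
(-1535 + 1653)/(2198 + o(-35)) - s(-38) = (-1535 + 1653)/(2198 - 10*(-35)) - 47*(-38) = 118/(2198 + 350) - 1*(-1786) = 118/2548 + 1786 = 118*(1/2548) + 1786 = 59/1274 + 1786 = 2275423/1274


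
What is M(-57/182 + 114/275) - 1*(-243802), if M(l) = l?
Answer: 12202295173/50050 ≈ 2.4380e+5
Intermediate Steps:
M(-57/182 + 114/275) - 1*(-243802) = (-57/182 + 114/275) - 1*(-243802) = (-57*1/182 + 114*(1/275)) + 243802 = (-57/182 + 114/275) + 243802 = 5073/50050 + 243802 = 12202295173/50050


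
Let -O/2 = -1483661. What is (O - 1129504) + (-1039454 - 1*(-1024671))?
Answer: 1823035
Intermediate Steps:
O = 2967322 (O = -2*(-1483661) = 2967322)
(O - 1129504) + (-1039454 - 1*(-1024671)) = (2967322 - 1129504) + (-1039454 - 1*(-1024671)) = 1837818 + (-1039454 + 1024671) = 1837818 - 14783 = 1823035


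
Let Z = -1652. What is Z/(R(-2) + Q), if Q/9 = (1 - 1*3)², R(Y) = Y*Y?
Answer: -413/10 ≈ -41.300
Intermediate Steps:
R(Y) = Y²
Q = 36 (Q = 9*(1 - 1*3)² = 9*(1 - 3)² = 9*(-2)² = 9*4 = 36)
Z/(R(-2) + Q) = -1652/((-2)² + 36) = -1652/(4 + 36) = -1652/40 = -1652*1/40 = -413/10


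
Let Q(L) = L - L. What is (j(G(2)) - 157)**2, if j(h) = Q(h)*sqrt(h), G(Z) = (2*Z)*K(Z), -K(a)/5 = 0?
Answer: 24649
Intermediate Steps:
K(a) = 0 (K(a) = -5*0 = 0)
Q(L) = 0
G(Z) = 0 (G(Z) = (2*Z)*0 = 0)
j(h) = 0 (j(h) = 0*sqrt(h) = 0)
(j(G(2)) - 157)**2 = (0 - 157)**2 = (-157)**2 = 24649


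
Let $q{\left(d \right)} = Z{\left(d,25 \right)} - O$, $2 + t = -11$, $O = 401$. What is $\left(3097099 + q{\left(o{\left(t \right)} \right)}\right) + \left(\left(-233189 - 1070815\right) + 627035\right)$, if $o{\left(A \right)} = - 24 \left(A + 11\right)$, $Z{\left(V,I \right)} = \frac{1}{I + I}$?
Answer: $\frac{120986451}{50} \approx 2.4197 \cdot 10^{6}$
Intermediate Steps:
$Z{\left(V,I \right)} = \frac{1}{2 I}$
$t = -13$ ($t = -2 - 11 = -13$)
$o{\left(A \right)} = -264 - 24 A$ ($o{\left(A \right)} = - 24 \left(11 + A\right) = -264 - 24 A$)
$q{\left(d \right)} = - \frac{20049}{50}$ ($q{\left(d \right)} = \frac{1}{2 \cdot 25} - 401 = \frac{1}{2} \cdot \frac{1}{25} - 401 = \frac{1}{50} - 401 = - \frac{20049}{50}$)
$\left(3097099 + q{\left(o{\left(t \right)} \right)}\right) + \left(\left(-233189 - 1070815\right) + 627035\right) = \left(3097099 - \frac{20049}{50}\right) + \left(\left(-233189 - 1070815\right) + 627035\right) = \frac{154834901}{50} + \left(-1304004 + 627035\right) = \frac{154834901}{50} - 676969 = \frac{120986451}{50}$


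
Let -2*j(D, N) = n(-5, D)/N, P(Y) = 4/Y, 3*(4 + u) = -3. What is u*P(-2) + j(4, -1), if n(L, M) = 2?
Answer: 11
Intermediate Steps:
u = -5 (u = -4 + (⅓)*(-3) = -4 - 1 = -5)
j(D, N) = -1/N
u*P(-2) + j(4, -1) = -20/(-2) - 1/(-1) = -20*(-1)/2 - 1*(-1) = -5*(-2) + 1 = 10 + 1 = 11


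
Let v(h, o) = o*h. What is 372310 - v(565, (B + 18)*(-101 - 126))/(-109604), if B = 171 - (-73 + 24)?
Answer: 20388070275/54802 ≈ 3.7203e+5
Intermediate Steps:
B = 220 (B = 171 - 1*(-49) = 171 + 49 = 220)
v(h, o) = h*o
372310 - v(565, (B + 18)*(-101 - 126))/(-109604) = 372310 - 565*((220 + 18)*(-101 - 126))/(-109604) = 372310 - 565*(238*(-227))*(-1)/109604 = 372310 - 565*(-54026)*(-1)/109604 = 372310 - (-30524690)*(-1)/109604 = 372310 - 1*15262345/54802 = 372310 - 15262345/54802 = 20388070275/54802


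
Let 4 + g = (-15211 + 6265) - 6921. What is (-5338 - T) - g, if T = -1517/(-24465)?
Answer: 257688328/24465 ≈ 10533.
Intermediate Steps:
T = 1517/24465 (T = -1517*(-1/24465) = 1517/24465 ≈ 0.062007)
g = -15871 (g = -4 + ((-15211 + 6265) - 6921) = -4 + (-8946 - 6921) = -4 - 15867 = -15871)
(-5338 - T) - g = (-5338 - 1*1517/24465) - 1*(-15871) = (-5338 - 1517/24465) + 15871 = -130595687/24465 + 15871 = 257688328/24465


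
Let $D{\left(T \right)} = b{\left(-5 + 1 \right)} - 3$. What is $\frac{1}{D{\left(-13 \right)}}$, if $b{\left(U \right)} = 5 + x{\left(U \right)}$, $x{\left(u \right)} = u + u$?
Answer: $- \frac{1}{6} \approx -0.16667$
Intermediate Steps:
$x{\left(u \right)} = 2 u$
$b{\left(U \right)} = 5 + 2 U$
$D{\left(T \right)} = -6$ ($D{\left(T \right)} = \left(5 + 2 \left(-5 + 1\right)\right) - 3 = \left(5 + 2 \left(-4\right)\right) - 3 = \left(5 - 8\right) - 3 = -3 - 3 = -6$)
$\frac{1}{D{\left(-13 \right)}} = \frac{1}{-6} = - \frac{1}{6}$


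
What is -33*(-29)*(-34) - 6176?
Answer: -38714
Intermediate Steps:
-33*(-29)*(-34) - 6176 = 957*(-34) - 6176 = -32538 - 6176 = -38714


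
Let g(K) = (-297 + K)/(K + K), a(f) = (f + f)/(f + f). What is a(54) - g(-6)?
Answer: -97/4 ≈ -24.250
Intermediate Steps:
a(f) = 1 (a(f) = (2*f)/((2*f)) = (2*f)*(1/(2*f)) = 1)
g(K) = (-297 + K)/(2*K) (g(K) = (-297 + K)/((2*K)) = (-297 + K)*(1/(2*K)) = (-297 + K)/(2*K))
a(54) - g(-6) = 1 - (-297 - 6)/(2*(-6)) = 1 - (-1)*(-303)/(2*6) = 1 - 1*101/4 = 1 - 101/4 = -97/4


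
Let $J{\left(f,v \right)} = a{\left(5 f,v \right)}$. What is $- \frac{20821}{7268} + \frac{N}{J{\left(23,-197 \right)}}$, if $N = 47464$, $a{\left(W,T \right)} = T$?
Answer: $- \frac{349070089}{1431796} \approx -243.8$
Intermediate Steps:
$J{\left(f,v \right)} = v$
$- \frac{20821}{7268} + \frac{N}{J{\left(23,-197 \right)}} = - \frac{20821}{7268} + \frac{47464}{-197} = \left(-20821\right) \frac{1}{7268} + 47464 \left(- \frac{1}{197}\right) = - \frac{20821}{7268} - \frac{47464}{197} = - \frac{349070089}{1431796}$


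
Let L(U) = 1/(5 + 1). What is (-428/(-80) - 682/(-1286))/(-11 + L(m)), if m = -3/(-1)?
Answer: -17451/32150 ≈ -0.54280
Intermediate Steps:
m = 3 (m = -3*(-1) = 3)
L(U) = ⅙ (L(U) = 1/6 = ⅙)
(-428/(-80) - 682/(-1286))/(-11 + L(m)) = (-428/(-80) - 682/(-1286))/(-11 + ⅙) = (-428*(-1/80) - 682*(-1/1286))/(-65/6) = (107/20 + 341/643)*(-6/65) = (75621/12860)*(-6/65) = -17451/32150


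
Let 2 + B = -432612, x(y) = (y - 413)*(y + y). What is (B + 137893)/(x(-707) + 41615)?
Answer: -42103/232185 ≈ -0.18133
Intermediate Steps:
x(y) = 2*y*(-413 + y) (x(y) = (-413 + y)*(2*y) = 2*y*(-413 + y))
B = -432614 (B = -2 - 432612 = -432614)
(B + 137893)/(x(-707) + 41615) = (-432614 + 137893)/(2*(-707)*(-413 - 707) + 41615) = -294721/(2*(-707)*(-1120) + 41615) = -294721/(1583680 + 41615) = -294721/1625295 = -294721*1/1625295 = -42103/232185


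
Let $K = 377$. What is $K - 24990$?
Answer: $-24613$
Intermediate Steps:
$K - 24990 = 377 - 24990 = -24613$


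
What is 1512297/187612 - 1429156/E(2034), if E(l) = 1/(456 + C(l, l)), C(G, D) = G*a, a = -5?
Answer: 2604583887007305/187612 ≈ 1.3883e+10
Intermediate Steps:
C(G, D) = -5*G (C(G, D) = G*(-5) = -5*G)
E(l) = 1/(456 - 5*l)
1512297/187612 - 1429156/E(2034) = 1512297/187612 - 1429156/(1/(456 - 5*2034)) = 1512297*(1/187612) - 1429156/(1/(456 - 10170)) = 1512297/187612 - 1429156/(1/(-9714)) = 1512297/187612 - 1429156/(-1/9714) = 1512297/187612 - 1429156*(-9714) = 1512297/187612 + 13882821384 = 2604583887007305/187612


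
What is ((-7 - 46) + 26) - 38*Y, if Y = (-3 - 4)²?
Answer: -1889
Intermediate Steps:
Y = 49 (Y = (-7)² = 49)
((-7 - 46) + 26) - 38*Y = ((-7 - 46) + 26) - 38*49 = (-53 + 26) - 1862 = -27 - 1862 = -1889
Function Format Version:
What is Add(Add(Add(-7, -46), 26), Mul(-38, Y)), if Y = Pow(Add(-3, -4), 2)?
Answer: -1889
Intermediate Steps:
Y = 49 (Y = Pow(-7, 2) = 49)
Add(Add(Add(-7, -46), 26), Mul(-38, Y)) = Add(Add(Add(-7, -46), 26), Mul(-38, 49)) = Add(Add(-53, 26), -1862) = Add(-27, -1862) = -1889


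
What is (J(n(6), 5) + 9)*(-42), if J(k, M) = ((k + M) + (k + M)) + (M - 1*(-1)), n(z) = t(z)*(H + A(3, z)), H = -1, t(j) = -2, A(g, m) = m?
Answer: -210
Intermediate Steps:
n(z) = 2 - 2*z (n(z) = -2*(-1 + z) = 2 - 2*z)
J(k, M) = 1 + 2*k + 3*M (J(k, M) = ((M + k) + (M + k)) + (M + 1) = (2*M + 2*k) + (1 + M) = 1 + 2*k + 3*M)
(J(n(6), 5) + 9)*(-42) = ((1 + 2*(2 - 2*6) + 3*5) + 9)*(-42) = ((1 + 2*(2 - 12) + 15) + 9)*(-42) = ((1 + 2*(-10) + 15) + 9)*(-42) = ((1 - 20 + 15) + 9)*(-42) = (-4 + 9)*(-42) = 5*(-42) = -210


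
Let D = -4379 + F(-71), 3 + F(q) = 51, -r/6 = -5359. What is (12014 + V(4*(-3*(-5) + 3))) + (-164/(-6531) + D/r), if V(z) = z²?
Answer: 401279856083/23333086 ≈ 17198.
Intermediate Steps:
r = 32154 (r = -6*(-5359) = 32154)
F(q) = 48 (F(q) = -3 + 51 = 48)
D = -4331 (D = -4379 + 48 = -4331)
(12014 + V(4*(-3*(-5) + 3))) + (-164/(-6531) + D/r) = (12014 + (4*(-3*(-5) + 3))²) + (-164/(-6531) - 4331/32154) = (12014 + (4*(15 + 3))²) + (-164*(-1/6531) - 4331*1/32154) = (12014 + (4*18)²) + (164/6531 - 4331/32154) = (12014 + 72²) - 2556945/23333086 = (12014 + 5184) - 2556945/23333086 = 17198 - 2556945/23333086 = 401279856083/23333086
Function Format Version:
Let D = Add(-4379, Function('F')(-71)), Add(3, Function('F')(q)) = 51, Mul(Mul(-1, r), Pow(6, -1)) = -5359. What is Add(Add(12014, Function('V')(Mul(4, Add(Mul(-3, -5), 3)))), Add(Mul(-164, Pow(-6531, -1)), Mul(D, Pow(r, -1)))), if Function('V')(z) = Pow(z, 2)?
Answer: Rational(401279856083, 23333086) ≈ 17198.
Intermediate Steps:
r = 32154 (r = Mul(-6, -5359) = 32154)
Function('F')(q) = 48 (Function('F')(q) = Add(-3, 51) = 48)
D = -4331 (D = Add(-4379, 48) = -4331)
Add(Add(12014, Function('V')(Mul(4, Add(Mul(-3, -5), 3)))), Add(Mul(-164, Pow(-6531, -1)), Mul(D, Pow(r, -1)))) = Add(Add(12014, Pow(Mul(4, Add(Mul(-3, -5), 3)), 2)), Add(Mul(-164, Pow(-6531, -1)), Mul(-4331, Pow(32154, -1)))) = Add(Add(12014, Pow(Mul(4, Add(15, 3)), 2)), Add(Mul(-164, Rational(-1, 6531)), Mul(-4331, Rational(1, 32154)))) = Add(Add(12014, Pow(Mul(4, 18), 2)), Add(Rational(164, 6531), Rational(-4331, 32154))) = Add(Add(12014, Pow(72, 2)), Rational(-2556945, 23333086)) = Add(Add(12014, 5184), Rational(-2556945, 23333086)) = Add(17198, Rational(-2556945, 23333086)) = Rational(401279856083, 23333086)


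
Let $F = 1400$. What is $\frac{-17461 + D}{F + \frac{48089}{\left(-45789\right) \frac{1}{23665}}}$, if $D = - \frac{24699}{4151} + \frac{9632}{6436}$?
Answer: $\frac{5341334845205598}{7172678235430015} \approx 0.74468$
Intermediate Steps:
$D = - \frac{29745083}{6678959}$ ($D = \left(-24699\right) \frac{1}{4151} + 9632 \cdot \frac{1}{6436} = - \frac{24699}{4151} + \frac{2408}{1609} = - \frac{29745083}{6678959} \approx -4.4536$)
$\frac{-17461 + D}{F + \frac{48089}{\left(-45789\right) \frac{1}{23665}}} = \frac{-17461 - \frac{29745083}{6678959}}{1400 + \frac{48089}{\left(-45789\right) \frac{1}{23665}}} = - \frac{116651048182}{6678959 \left(1400 + \frac{48089}{\left(-45789\right) \frac{1}{23665}}\right)} = - \frac{116651048182}{6678959 \left(1400 + \frac{48089}{- \frac{45789}{23665}}\right)} = - \frac{116651048182}{6678959 \left(1400 + 48089 \left(- \frac{23665}{45789}\right)\right)} = - \frac{116651048182}{6678959 \left(1400 - \frac{1138026185}{45789}\right)} = - \frac{116651048182}{6678959 \left(- \frac{1073921585}{45789}\right)} = \left(- \frac{116651048182}{6678959}\right) \left(- \frac{45789}{1073921585}\right) = \frac{5341334845205598}{7172678235430015}$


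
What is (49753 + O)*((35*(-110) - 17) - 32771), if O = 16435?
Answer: -2424995944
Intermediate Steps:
(49753 + O)*((35*(-110) - 17) - 32771) = (49753 + 16435)*((35*(-110) - 17) - 32771) = 66188*((-3850 - 17) - 32771) = 66188*(-3867 - 32771) = 66188*(-36638) = -2424995944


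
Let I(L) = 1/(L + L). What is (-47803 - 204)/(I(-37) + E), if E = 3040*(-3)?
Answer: 3552518/674881 ≈ 5.2639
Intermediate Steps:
I(L) = 1/(2*L)
E = -9120
(-47803 - 204)/(I(-37) + E) = (-47803 - 204)/((½)/(-37) - 9120) = -48007/((½)*(-1/37) - 9120) = -48007/(-1/74 - 9120) = -48007/(-674881/74) = -48007*(-74/674881) = 3552518/674881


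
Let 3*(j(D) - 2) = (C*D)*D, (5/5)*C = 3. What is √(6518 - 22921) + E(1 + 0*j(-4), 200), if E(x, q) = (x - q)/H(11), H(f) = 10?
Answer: -199/10 + I*√16403 ≈ -19.9 + 128.07*I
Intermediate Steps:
C = 3
j(D) = 2 + D² (j(D) = 2 + ((3*D)*D)/3 = 2 + (3*D²)/3 = 2 + D²)
E(x, q) = -q/10 + x/10 (E(x, q) = (x - q)/10 = (x - q)*(⅒) = -q/10 + x/10)
√(6518 - 22921) + E(1 + 0*j(-4), 200) = √(6518 - 22921) + (-⅒*200 + (1 + 0*(2 + (-4)²))/10) = √(-16403) + (-20 + (1 + 0*(2 + 16))/10) = I*√16403 + (-20 + (1 + 0*18)/10) = I*√16403 + (-20 + (1 + 0)/10) = I*√16403 + (-20 + (⅒)*1) = I*√16403 + (-20 + ⅒) = I*√16403 - 199/10 = -199/10 + I*√16403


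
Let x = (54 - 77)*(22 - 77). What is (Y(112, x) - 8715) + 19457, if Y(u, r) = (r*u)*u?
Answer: 15878902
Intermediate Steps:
x = 1265 (x = -23*(-55) = 1265)
Y(u, r) = r*u²
(Y(112, x) - 8715) + 19457 = (1265*112² - 8715) + 19457 = (1265*12544 - 8715) + 19457 = (15868160 - 8715) + 19457 = 15859445 + 19457 = 15878902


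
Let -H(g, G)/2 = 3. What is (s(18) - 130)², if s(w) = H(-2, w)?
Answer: 18496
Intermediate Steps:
H(g, G) = -6 (H(g, G) = -2*3 = -6)
s(w) = -6
(s(18) - 130)² = (-6 - 130)² = (-136)² = 18496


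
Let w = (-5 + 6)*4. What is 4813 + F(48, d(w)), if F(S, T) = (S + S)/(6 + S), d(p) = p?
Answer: 43333/9 ≈ 4814.8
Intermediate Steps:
w = 4 (w = 1*4 = 4)
F(S, T) = 2*S/(6 + S) (F(S, T) = (2*S)/(6 + S) = 2*S/(6 + S))
4813 + F(48, d(w)) = 4813 + 2*48/(6 + 48) = 4813 + 2*48/54 = 4813 + 2*48*(1/54) = 4813 + 16/9 = 43333/9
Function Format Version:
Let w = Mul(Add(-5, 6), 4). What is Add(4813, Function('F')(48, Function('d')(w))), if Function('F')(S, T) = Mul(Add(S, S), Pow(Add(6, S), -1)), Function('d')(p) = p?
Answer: Rational(43333, 9) ≈ 4814.8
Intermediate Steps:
w = 4 (w = Mul(1, 4) = 4)
Function('F')(S, T) = Mul(2, S, Pow(Add(6, S), -1)) (Function('F')(S, T) = Mul(Mul(2, S), Pow(Add(6, S), -1)) = Mul(2, S, Pow(Add(6, S), -1)))
Add(4813, Function('F')(48, Function('d')(w))) = Add(4813, Mul(2, 48, Pow(Add(6, 48), -1))) = Add(4813, Mul(2, 48, Pow(54, -1))) = Add(4813, Mul(2, 48, Rational(1, 54))) = Add(4813, Rational(16, 9)) = Rational(43333, 9)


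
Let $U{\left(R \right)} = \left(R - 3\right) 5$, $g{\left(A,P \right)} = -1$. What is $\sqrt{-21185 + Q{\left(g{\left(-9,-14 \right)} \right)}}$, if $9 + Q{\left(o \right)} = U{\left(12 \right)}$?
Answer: $i \sqrt{21149} \approx 145.43 i$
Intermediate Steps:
$U{\left(R \right)} = -15 + 5 R$ ($U{\left(R \right)} = \left(-3 + R\right) 5 = -15 + 5 R$)
$Q{\left(o \right)} = 36$ ($Q{\left(o \right)} = -9 + \left(-15 + 5 \cdot 12\right) = -9 + \left(-15 + 60\right) = -9 + 45 = 36$)
$\sqrt{-21185 + Q{\left(g{\left(-9,-14 \right)} \right)}} = \sqrt{-21185 + 36} = \sqrt{-21149} = i \sqrt{21149}$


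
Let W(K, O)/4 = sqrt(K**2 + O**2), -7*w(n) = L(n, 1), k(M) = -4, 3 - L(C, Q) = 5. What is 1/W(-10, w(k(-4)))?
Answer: 7*sqrt(1226)/9808 ≈ 0.024990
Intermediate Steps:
L(C, Q) = -2 (L(C, Q) = 3 - 1*5 = 3 - 5 = -2)
w(n) = 2/7 (w(n) = -1/7*(-2) = 2/7)
W(K, O) = 4*sqrt(K**2 + O**2)
1/W(-10, w(k(-4))) = 1/(4*sqrt((-10)**2 + (2/7)**2)) = 1/(4*sqrt(100 + 4/49)) = 1/(4*sqrt(4904/49)) = 1/(4*(2*sqrt(1226)/7)) = 1/(8*sqrt(1226)/7) = 7*sqrt(1226)/9808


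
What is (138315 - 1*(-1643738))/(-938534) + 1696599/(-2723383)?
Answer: -6445528691165/2555987540522 ≈ -2.5217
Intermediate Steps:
(138315 - 1*(-1643738))/(-938534) + 1696599/(-2723383) = (138315 + 1643738)*(-1/938534) + 1696599*(-1/2723383) = 1782053*(-1/938534) - 1696599/2723383 = -1782053/938534 - 1696599/2723383 = -6445528691165/2555987540522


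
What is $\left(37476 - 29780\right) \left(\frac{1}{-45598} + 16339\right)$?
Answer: $\frac{2866858974408}{22799} \approx 1.2574 \cdot 10^{8}$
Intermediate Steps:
$\left(37476 - 29780\right) \left(\frac{1}{-45598} + 16339\right) = 7696 \left(- \frac{1}{45598} + 16339\right) = 7696 \cdot \frac{745025721}{45598} = \frac{2866858974408}{22799}$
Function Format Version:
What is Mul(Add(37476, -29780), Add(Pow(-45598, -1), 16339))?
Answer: Rational(2866858974408, 22799) ≈ 1.2574e+8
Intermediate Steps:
Mul(Add(37476, -29780), Add(Pow(-45598, -1), 16339)) = Mul(7696, Add(Rational(-1, 45598), 16339)) = Mul(7696, Rational(745025721, 45598)) = Rational(2866858974408, 22799)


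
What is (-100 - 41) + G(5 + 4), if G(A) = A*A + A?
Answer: -51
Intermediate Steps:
G(A) = A + A² (G(A) = A² + A = A + A²)
(-100 - 41) + G(5 + 4) = (-100 - 41) + (5 + 4)*(1 + (5 + 4)) = -141 + 9*(1 + 9) = -141 + 9*10 = -141 + 90 = -51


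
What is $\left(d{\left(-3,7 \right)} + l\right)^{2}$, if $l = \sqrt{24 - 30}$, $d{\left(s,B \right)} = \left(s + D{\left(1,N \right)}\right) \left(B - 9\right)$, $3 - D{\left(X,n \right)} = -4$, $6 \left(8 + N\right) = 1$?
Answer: $\left(8 - i \sqrt{6}\right)^{2} \approx 58.0 - 39.192 i$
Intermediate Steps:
$N = - \frac{47}{6}$ ($N = -8 + \frac{1}{6} \cdot 1 = -8 + \frac{1}{6} = - \frac{47}{6} \approx -7.8333$)
$D{\left(X,n \right)} = 7$ ($D{\left(X,n \right)} = 3 - -4 = 3 + 4 = 7$)
$d{\left(s,B \right)} = \left(-9 + B\right) \left(7 + s\right)$ ($d{\left(s,B \right)} = \left(s + 7\right) \left(B - 9\right) = \left(7 + s\right) \left(-9 + B\right) = \left(-9 + B\right) \left(7 + s\right)$)
$l = i \sqrt{6}$ ($l = \sqrt{-6} = i \sqrt{6} \approx 2.4495 i$)
$\left(d{\left(-3,7 \right)} + l\right)^{2} = \left(\left(-63 - -27 + 7 \cdot 7 + 7 \left(-3\right)\right) + i \sqrt{6}\right)^{2} = \left(\left(-63 + 27 + 49 - 21\right) + i \sqrt{6}\right)^{2} = \left(-8 + i \sqrt{6}\right)^{2}$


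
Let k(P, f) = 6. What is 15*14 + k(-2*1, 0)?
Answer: 216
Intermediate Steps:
15*14 + k(-2*1, 0) = 15*14 + 6 = 210 + 6 = 216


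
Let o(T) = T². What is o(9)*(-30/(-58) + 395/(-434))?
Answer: -400545/12586 ≈ -31.825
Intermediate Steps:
o(9)*(-30/(-58) + 395/(-434)) = 9²*(-30/(-58) + 395/(-434)) = 81*(-30*(-1/58) + 395*(-1/434)) = 81*(15/29 - 395/434) = 81*(-4945/12586) = -400545/12586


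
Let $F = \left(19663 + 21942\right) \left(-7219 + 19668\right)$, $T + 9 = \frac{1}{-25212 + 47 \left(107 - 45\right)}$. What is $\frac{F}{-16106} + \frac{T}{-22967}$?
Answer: $- \frac{9473100356502024}{294577685057} \approx -32158.0$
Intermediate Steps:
$T = - \frac{200683}{22298}$ ($T = -9 + \frac{1}{-25212 + 47 \left(107 - 45\right)} = -9 + \frac{1}{-25212 + 47 \cdot 62} = -9 + \frac{1}{-25212 + 2914} = -9 + \frac{1}{-22298} = -9 - \frac{1}{22298} = - \frac{200683}{22298} \approx -9.0$)
$F = 517940645$ ($F = 41605 \cdot 12449 = 517940645$)
$\frac{F}{-16106} + \frac{T}{-22967} = \frac{517940645}{-16106} - \frac{200683}{22298 \left(-22967\right)} = 517940645 \left(- \frac{1}{16106}\right) - - \frac{28669}{73159738} = - \frac{517940645}{16106} + \frac{28669}{73159738} = - \frac{9473100356502024}{294577685057}$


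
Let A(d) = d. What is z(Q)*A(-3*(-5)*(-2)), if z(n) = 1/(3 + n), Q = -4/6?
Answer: -90/7 ≈ -12.857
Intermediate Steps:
Q = -⅔ (Q = -4*⅙ = -⅔ ≈ -0.66667)
z(Q)*A(-3*(-5)*(-2)) = (-3*(-5)*(-2))/(3 - ⅔) = (15*(-2))/(7/3) = (3/7)*(-30) = -90/7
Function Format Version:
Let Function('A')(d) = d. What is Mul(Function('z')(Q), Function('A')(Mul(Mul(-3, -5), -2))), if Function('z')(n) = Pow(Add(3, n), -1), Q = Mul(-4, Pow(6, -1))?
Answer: Rational(-90, 7) ≈ -12.857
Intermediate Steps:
Q = Rational(-2, 3) (Q = Mul(-4, Rational(1, 6)) = Rational(-2, 3) ≈ -0.66667)
Mul(Function('z')(Q), Function('A')(Mul(Mul(-3, -5), -2))) = Mul(Pow(Add(3, Rational(-2, 3)), -1), Mul(Mul(-3, -5), -2)) = Mul(Pow(Rational(7, 3), -1), Mul(15, -2)) = Mul(Rational(3, 7), -30) = Rational(-90, 7)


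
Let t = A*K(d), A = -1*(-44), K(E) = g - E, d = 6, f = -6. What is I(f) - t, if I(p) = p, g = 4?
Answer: 82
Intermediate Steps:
K(E) = 4 - E
A = 44
t = -88 (t = 44*(4 - 1*6) = 44*(4 - 6) = 44*(-2) = -88)
I(f) - t = -6 - 1*(-88) = -6 + 88 = 82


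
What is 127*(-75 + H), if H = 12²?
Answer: 8763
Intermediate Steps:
H = 144
127*(-75 + H) = 127*(-75 + 144) = 127*69 = 8763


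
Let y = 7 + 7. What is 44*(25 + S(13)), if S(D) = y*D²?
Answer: 105204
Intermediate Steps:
y = 14
S(D) = 14*D²
44*(25 + S(13)) = 44*(25 + 14*13²) = 44*(25 + 14*169) = 44*(25 + 2366) = 44*2391 = 105204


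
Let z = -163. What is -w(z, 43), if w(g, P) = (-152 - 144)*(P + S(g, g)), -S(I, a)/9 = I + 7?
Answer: 428312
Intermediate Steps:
S(I, a) = -63 - 9*I (S(I, a) = -9*(I + 7) = -9*(7 + I) = -63 - 9*I)
w(g, P) = 18648 - 296*P + 2664*g (w(g, P) = (-152 - 144)*(P + (-63 - 9*g)) = -296*(-63 + P - 9*g) = 18648 - 296*P + 2664*g)
-w(z, 43) = -(18648 - 296*43 + 2664*(-163)) = -(18648 - 12728 - 434232) = -1*(-428312) = 428312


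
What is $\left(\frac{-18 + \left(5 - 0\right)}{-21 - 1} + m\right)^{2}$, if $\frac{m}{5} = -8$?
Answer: $\frac{751689}{484} \approx 1553.1$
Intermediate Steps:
$m = -40$ ($m = 5 \left(-8\right) = -40$)
$\left(\frac{-18 + \left(5 - 0\right)}{-21 - 1} + m\right)^{2} = \left(\frac{-18 + \left(5 - 0\right)}{-21 - 1} - 40\right)^{2} = \left(\frac{-18 + \left(5 + 0\right)}{-22} - 40\right)^{2} = \left(\left(-18 + 5\right) \left(- \frac{1}{22}\right) - 40\right)^{2} = \left(\left(-13\right) \left(- \frac{1}{22}\right) - 40\right)^{2} = \left(\frac{13}{22} - 40\right)^{2} = \left(- \frac{867}{22}\right)^{2} = \frac{751689}{484}$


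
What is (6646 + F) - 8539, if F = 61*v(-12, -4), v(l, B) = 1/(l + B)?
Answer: -30349/16 ≈ -1896.8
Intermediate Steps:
v(l, B) = 1/(B + l)
F = -61/16 (F = 61/(-4 - 12) = 61/(-16) = 61*(-1/16) = -61/16 ≈ -3.8125)
(6646 + F) - 8539 = (6646 - 61/16) - 8539 = 106275/16 - 8539 = -30349/16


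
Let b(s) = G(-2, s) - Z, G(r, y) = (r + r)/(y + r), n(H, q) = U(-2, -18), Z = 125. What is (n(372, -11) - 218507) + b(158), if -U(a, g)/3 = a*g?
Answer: -8530861/39 ≈ -2.1874e+5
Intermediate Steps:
U(a, g) = -3*a*g
n(H, q) = -108 (n(H, q) = -3*(-2)*(-18) = -108)
G(r, y) = 2*r/(r + y) (G(r, y) = (2*r)/(r + y) = 2*r/(r + y))
b(s) = -125 - 4/(-2 + s) (b(s) = 2*(-2)/(-2 + s) - 1*125 = -4/(-2 + s) - 125 = -125 - 4/(-2 + s))
(n(372, -11) - 218507) + b(158) = (-108 - 218507) + (246 - 125*158)/(-2 + 158) = -218615 + (246 - 19750)/156 = -218615 + (1/156)*(-19504) = -218615 - 4876/39 = -8530861/39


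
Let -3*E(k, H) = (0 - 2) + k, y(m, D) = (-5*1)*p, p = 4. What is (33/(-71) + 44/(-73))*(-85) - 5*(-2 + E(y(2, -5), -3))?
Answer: 996275/15549 ≈ 64.073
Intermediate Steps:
y(m, D) = -20 (y(m, D) = -5*1*4 = -5*4 = -20)
E(k, H) = ⅔ - k/3 (E(k, H) = -((0 - 2) + k)/3 = -(-2 + k)/3 = ⅔ - k/3)
(33/(-71) + 44/(-73))*(-85) - 5*(-2 + E(y(2, -5), -3)) = (33/(-71) + 44/(-73))*(-85) - 5*(-2 + (⅔ - ⅓*(-20))) = (33*(-1/71) + 44*(-1/73))*(-85) - 5*(-2 + (⅔ + 20/3)) = (-33/71 - 44/73)*(-85) - 5*(-2 + 22/3) = -5533/5183*(-85) - 5*16/3 = 470305/5183 - 80/3 = 996275/15549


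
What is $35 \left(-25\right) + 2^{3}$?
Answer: $-867$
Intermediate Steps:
$35 \left(-25\right) + 2^{3} = -875 + 8 = -867$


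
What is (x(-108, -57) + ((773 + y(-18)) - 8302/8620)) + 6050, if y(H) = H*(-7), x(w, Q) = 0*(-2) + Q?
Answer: 29700369/4310 ≈ 6891.0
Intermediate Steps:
x(w, Q) = Q (x(w, Q) = 0 + Q = Q)
y(H) = -7*H
(x(-108, -57) + ((773 + y(-18)) - 8302/8620)) + 6050 = (-57 + ((773 - 7*(-18)) - 8302/8620)) + 6050 = (-57 + ((773 + 126) - 8302*1/8620)) + 6050 = (-57 + (899 - 4151/4310)) + 6050 = (-57 + 3870539/4310) + 6050 = 3624869/4310 + 6050 = 29700369/4310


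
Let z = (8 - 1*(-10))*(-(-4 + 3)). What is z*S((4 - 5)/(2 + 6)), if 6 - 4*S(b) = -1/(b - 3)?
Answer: 639/25 ≈ 25.560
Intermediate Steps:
S(b) = 3/2 + 1/(4*(-3 + b)) (S(b) = 3/2 - (-1)/(4*(b - 3)) = 3/2 - (-1)/(4*(-3 + b)) = 3/2 + 1/(4*(-3 + b)))
z = 18 (z = (8 + 10)*(-1*(-1)) = 18*1 = 18)
z*S((4 - 5)/(2 + 6)) = 18*((-17 + 6*((4 - 5)/(2 + 6)))/(4*(-3 + (4 - 5)/(2 + 6)))) = 18*((-17 + 6*(-1/8))/(4*(-3 - 1/8))) = 18*((-17 + 6*(-1*⅛))/(4*(-3 - 1*⅛))) = 18*((-17 + 6*(-⅛))/(4*(-3 - ⅛))) = 18*((-17 - ¾)/(4*(-25/8))) = 18*((¼)*(-8/25)*(-71/4)) = 18*(71/50) = 639/25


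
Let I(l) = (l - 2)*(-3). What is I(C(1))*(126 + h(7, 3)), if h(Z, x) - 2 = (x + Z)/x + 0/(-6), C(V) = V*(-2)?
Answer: 1576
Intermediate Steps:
C(V) = -2*V
I(l) = 6 - 3*l (I(l) = (-2 + l)*(-3) = 6 - 3*l)
h(Z, x) = 2 + (Z + x)/x (h(Z, x) = 2 + ((x + Z)/x + 0/(-6)) = 2 + ((Z + x)/x + 0*(-1/6)) = 2 + ((Z + x)/x + 0) = 2 + (Z + x)/x)
I(C(1))*(126 + h(7, 3)) = (6 - (-6))*(126 + (3 + 7/3)) = (6 - 3*(-2))*(126 + (3 + 7*(1/3))) = (6 + 6)*(126 + (3 + 7/3)) = 12*(126 + 16/3) = 12*(394/3) = 1576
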